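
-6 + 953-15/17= 16084/17 = 946.12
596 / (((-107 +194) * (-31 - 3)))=-298/1479 = -0.20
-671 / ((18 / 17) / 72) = -45628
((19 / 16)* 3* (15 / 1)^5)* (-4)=-43284375/4 = -10821093.75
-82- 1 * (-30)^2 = -982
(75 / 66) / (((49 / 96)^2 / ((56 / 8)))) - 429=-1503417/3773 = -398.47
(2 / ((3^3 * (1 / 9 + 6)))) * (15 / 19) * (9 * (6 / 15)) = 36/1045 = 0.03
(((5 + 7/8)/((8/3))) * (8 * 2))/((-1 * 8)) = -141/32 = -4.41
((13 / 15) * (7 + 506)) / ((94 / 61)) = 135603/470 = 288.52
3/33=1/11 = 0.09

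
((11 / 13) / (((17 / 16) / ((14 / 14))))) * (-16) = -2816/221 = -12.74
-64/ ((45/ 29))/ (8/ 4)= -928/45 = -20.62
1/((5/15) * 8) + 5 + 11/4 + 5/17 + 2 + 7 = 2369/136 = 17.42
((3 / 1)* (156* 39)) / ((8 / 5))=11407.50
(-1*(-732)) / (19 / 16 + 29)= 3904/161 = 24.25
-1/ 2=-0.50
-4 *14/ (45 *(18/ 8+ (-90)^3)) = 224/131219595 = 0.00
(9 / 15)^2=9/25 = 0.36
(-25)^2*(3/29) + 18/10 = 9636/145 = 66.46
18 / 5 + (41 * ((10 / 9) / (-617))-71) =-1873411/27765 = -67.47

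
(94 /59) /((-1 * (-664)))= 47/19588 = 0.00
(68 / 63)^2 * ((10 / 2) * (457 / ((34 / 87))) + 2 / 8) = 3862468/567 = 6812.11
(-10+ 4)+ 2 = -4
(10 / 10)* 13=13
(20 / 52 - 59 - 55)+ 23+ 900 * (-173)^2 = 350168122/13 = 26936009.38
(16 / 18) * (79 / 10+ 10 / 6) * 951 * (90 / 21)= 103976/3 = 34658.67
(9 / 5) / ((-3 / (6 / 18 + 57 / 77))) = -248/385 = -0.64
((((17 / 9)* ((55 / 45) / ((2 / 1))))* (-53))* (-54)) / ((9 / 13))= 128843/27 = 4771.96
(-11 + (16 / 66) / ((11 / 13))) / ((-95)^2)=-3889/3276075 = 0.00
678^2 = 459684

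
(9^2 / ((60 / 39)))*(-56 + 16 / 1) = -2106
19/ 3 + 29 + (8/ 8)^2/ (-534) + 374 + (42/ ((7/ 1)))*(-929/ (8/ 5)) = -1094493/356 = -3074.42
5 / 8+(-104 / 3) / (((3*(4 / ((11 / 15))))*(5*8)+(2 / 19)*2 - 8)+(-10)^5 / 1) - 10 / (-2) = 700856417/124588968 = 5.63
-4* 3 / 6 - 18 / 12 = -7/2 = -3.50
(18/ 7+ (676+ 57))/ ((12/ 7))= 429.08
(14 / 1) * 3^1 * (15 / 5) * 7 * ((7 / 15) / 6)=343/5 = 68.60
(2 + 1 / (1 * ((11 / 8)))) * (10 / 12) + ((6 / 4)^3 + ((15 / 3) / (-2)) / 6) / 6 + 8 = 17053/1584 = 10.77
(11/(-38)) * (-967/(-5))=-10637/190 = -55.98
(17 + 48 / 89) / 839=1561/74671 = 0.02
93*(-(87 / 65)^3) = -61240779/274625 = -223.00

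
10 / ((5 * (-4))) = -1/2 = -0.50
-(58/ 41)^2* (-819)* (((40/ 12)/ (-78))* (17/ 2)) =-1000790/1681 = -595.35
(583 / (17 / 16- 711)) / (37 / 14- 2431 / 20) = 1305920/189093273 = 0.01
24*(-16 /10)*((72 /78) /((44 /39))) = -1728/55 = -31.42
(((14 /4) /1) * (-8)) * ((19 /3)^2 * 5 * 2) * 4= -404320/9 = -44924.44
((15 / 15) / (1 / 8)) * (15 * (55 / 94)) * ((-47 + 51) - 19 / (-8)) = 42075/94 = 447.61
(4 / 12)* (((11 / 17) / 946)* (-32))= -16/2193 = -0.01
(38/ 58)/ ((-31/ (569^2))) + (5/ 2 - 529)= -13249565/1798 = -7369.06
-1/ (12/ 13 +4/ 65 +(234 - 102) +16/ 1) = -65/9684 = -0.01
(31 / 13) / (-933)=-31/12129 = 0.00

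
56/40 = 7/5 = 1.40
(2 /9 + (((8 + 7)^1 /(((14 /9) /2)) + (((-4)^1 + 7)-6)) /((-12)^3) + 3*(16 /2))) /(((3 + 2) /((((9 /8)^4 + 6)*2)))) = 168876709/2293760 = 73.62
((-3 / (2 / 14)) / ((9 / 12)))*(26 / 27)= -728/27 = -26.96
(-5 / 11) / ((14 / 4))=-10/77 = -0.13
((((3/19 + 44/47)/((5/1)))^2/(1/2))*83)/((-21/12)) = -633807256/139553575 = -4.54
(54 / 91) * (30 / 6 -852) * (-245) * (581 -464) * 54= 778003380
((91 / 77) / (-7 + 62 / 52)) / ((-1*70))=169/58135 = 0.00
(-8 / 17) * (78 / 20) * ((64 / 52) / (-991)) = 192/84235 = 0.00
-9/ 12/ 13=-3/52 = -0.06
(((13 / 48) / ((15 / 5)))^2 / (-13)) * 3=-13/6912 = 0.00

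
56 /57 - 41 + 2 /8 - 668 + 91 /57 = -53669/76 = -706.17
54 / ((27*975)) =2/975 = 0.00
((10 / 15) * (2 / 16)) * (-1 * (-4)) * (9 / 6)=0.50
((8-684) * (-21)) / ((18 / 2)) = 4732/3 = 1577.33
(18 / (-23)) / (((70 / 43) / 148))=-71.15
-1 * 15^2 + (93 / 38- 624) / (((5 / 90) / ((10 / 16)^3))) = -2956.43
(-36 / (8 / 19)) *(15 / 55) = -513/22 = -23.32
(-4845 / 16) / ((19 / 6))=-765/8 = -95.62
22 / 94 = 11/47 = 0.23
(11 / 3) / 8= 11/24 = 0.46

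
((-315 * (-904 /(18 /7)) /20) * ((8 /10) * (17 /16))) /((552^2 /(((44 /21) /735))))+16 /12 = 639899531/479908800 = 1.33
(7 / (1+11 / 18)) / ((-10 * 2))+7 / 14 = 41/145 = 0.28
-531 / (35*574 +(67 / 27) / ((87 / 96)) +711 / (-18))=-831546/31403371 = -0.03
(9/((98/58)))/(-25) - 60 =-73761/1225 = -60.21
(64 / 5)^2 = 4096/25 = 163.84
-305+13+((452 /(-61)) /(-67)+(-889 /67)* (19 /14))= -2533097/8174 = -309.90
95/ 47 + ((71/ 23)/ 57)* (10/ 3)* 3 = 2.56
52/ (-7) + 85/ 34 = -69/14 = -4.93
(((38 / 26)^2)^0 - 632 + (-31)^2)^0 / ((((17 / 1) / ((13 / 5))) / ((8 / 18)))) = 52/765 = 0.07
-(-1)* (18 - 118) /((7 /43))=-4300/7 = -614.29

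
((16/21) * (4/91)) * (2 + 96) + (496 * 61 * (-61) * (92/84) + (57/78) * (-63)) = -367900571/182 = -2021431.71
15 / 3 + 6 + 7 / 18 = 205/18 = 11.39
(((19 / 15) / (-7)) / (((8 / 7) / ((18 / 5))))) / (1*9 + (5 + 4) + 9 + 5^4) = -57/65200 = 0.00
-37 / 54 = -0.69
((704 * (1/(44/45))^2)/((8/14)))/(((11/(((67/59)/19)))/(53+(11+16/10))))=62301960/135641 = 459.32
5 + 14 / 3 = 29/3 = 9.67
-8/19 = -0.42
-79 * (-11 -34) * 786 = 2794230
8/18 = 4/9 = 0.44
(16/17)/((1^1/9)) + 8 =280/17 = 16.47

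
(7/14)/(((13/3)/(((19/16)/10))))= 57/4160 = 0.01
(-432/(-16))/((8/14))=189/4 = 47.25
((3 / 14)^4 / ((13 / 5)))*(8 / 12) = 135/249704 = 0.00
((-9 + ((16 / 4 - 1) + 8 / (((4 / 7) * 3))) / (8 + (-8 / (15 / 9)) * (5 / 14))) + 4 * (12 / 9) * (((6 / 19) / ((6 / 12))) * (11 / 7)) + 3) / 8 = 0.06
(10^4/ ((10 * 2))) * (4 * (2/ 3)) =4000/3 = 1333.33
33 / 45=11/15 = 0.73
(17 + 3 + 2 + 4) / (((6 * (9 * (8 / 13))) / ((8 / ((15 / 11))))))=4.59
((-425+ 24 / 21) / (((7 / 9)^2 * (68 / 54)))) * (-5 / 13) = 32444145/151606 = 214.00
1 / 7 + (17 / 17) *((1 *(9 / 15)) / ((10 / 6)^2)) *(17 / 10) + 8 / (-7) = -0.63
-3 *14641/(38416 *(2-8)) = 0.19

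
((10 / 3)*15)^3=125000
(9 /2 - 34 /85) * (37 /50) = 1517/500 = 3.03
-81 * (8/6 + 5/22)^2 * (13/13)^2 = -197.27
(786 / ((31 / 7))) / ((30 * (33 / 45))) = 2751/341 = 8.07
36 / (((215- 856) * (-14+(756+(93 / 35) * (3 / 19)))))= -23940/316467469 = 0.00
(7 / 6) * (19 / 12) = 133/72 = 1.85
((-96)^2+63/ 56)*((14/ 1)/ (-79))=-516159/316 = -1633.41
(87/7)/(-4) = -87/28 = -3.11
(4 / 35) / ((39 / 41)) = 164/1365 = 0.12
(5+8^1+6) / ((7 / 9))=171/7 = 24.43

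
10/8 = 5/4 = 1.25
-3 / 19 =-0.16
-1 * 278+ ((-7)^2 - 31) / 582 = -26963/97 = -277.97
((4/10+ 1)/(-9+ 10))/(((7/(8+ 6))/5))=14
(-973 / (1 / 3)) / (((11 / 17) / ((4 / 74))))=-99246/407 = -243.85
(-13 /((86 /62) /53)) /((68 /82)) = -875719/1462 = -598.99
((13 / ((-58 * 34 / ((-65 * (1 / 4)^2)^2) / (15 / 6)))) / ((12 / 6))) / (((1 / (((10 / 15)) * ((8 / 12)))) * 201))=-274625/913241088 = 0.00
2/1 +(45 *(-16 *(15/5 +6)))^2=41990402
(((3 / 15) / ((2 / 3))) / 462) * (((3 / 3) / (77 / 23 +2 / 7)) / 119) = 23/15315300 = 0.00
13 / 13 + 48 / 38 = 43/19 = 2.26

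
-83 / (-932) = 0.09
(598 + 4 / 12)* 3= 1795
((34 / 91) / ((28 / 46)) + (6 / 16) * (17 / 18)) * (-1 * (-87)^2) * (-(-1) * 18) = -672059079/5096 = -131879.73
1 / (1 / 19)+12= 31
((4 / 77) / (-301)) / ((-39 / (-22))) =-8/82173 = 0.00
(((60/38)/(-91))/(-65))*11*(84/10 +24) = 10692/112385 = 0.10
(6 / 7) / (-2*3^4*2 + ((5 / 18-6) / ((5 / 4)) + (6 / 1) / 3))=-135/51436 = 0.00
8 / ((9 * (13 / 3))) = 0.21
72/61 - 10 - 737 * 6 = -270280/61 = -4430.82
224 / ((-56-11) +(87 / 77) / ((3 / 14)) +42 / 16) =-2816/743 = -3.79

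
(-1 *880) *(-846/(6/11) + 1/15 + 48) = 3967744/3 = 1322581.33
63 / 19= 3.32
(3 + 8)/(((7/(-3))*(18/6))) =-11/7 = -1.57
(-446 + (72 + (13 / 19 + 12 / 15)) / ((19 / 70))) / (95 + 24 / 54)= -569448/310099 = -1.84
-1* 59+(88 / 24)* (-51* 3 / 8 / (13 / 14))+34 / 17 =-6891/52 = -132.52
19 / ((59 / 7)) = 133/59 = 2.25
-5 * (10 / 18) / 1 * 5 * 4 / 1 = -500/9 = -55.56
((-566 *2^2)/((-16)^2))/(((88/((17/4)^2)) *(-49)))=81787/2207744 = 0.04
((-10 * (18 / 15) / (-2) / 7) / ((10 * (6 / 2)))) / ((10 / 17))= 17/350 = 0.05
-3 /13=-0.23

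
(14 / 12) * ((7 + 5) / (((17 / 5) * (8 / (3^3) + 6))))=0.65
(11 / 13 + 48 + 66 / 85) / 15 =54833/16575 = 3.31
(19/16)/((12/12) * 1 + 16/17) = 323/528 = 0.61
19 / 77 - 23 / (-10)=2.55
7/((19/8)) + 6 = 170/19 = 8.95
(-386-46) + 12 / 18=-1294/3 = -431.33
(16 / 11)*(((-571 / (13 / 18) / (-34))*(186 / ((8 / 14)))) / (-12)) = -2230326/2431 = -917.45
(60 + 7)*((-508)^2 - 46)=17287206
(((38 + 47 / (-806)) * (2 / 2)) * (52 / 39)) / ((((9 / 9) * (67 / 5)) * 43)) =305810/3483129 = 0.09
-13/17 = -0.76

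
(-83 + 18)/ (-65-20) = 13/17 = 0.76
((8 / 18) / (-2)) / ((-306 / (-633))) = -211/459 = -0.46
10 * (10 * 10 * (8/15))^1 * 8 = 12800/3 = 4266.67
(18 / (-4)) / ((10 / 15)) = -27/4 = -6.75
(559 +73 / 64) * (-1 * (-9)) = 322641/64 = 5041.27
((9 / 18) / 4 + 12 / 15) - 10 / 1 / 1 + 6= -123/40 = -3.08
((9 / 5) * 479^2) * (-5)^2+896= 10325741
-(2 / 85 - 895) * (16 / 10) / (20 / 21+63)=12780264/570775 = 22.39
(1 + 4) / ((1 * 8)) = 5/8 = 0.62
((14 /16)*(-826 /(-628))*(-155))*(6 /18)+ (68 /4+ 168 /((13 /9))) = 7234523/97968 = 73.85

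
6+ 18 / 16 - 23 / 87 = 4775/696 = 6.86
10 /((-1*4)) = -5/2 = -2.50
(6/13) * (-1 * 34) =-204/13 = -15.69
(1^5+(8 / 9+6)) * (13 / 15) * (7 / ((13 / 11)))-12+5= 4522/135 = 33.50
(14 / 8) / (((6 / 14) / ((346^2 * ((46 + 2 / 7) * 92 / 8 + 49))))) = 852467707/3 = 284155902.33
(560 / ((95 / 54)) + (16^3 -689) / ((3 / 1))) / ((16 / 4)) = 82877/228 = 363.50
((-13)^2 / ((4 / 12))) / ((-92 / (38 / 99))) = -3211/1518 = -2.12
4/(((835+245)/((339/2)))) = 113/180 = 0.63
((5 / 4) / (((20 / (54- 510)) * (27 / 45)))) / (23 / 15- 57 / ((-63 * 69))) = -688275/22408 = -30.72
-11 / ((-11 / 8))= 8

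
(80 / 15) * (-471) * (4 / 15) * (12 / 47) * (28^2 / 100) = -7877632/5875 = -1340.87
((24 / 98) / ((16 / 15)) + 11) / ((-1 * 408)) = -2201/79968 = -0.03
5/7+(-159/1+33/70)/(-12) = 557/40 = 13.92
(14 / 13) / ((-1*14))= -1/13 = -0.08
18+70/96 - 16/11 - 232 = -113375/528 = -214.73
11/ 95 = 0.12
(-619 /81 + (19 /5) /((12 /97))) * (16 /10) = 74762/2025 = 36.92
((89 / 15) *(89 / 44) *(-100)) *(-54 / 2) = 356445/11 = 32404.09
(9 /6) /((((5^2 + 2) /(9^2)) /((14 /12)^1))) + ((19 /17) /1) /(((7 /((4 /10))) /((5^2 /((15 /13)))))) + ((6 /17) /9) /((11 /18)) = 105211/15708 = 6.70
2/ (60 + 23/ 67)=134/4043 = 0.03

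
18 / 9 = 2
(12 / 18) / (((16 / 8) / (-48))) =-16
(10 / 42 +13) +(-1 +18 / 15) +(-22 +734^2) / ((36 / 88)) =46092157/35 = 1316918.77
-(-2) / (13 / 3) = 6/13 = 0.46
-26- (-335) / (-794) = -26.42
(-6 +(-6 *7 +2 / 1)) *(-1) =46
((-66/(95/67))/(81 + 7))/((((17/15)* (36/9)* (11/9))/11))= -5427/5168 = -1.05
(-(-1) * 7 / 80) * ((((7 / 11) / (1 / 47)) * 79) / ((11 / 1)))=181937/9680 = 18.80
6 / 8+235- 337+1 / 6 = -1213/12 = -101.08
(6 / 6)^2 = 1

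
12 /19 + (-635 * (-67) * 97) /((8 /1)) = 78410531/152 = 515858.76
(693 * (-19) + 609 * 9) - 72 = -7758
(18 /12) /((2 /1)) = 3/4 = 0.75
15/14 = 1.07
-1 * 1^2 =-1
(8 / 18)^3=64/729 = 0.09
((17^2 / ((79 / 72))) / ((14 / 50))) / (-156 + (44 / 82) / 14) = -1254600/208007 = -6.03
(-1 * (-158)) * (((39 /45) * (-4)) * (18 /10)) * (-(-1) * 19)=-468312/25 = -18732.48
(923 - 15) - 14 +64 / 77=68902/77 = 894.83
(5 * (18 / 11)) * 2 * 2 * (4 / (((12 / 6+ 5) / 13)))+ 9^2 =24957/77 = 324.12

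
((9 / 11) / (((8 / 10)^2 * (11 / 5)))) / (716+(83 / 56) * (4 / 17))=133875/165035288 = 0.00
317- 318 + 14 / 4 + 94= 193/2 = 96.50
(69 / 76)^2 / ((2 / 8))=4761/1444 = 3.30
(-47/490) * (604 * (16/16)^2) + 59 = 261/245 = 1.07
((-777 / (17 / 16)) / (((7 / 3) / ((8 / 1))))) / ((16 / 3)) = -7992/17 = -470.12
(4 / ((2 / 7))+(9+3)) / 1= 26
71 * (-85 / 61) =-6035/61 = -98.93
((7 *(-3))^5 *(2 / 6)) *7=-9529569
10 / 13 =0.77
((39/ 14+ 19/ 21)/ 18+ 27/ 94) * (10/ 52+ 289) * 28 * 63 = 920603803/3666 = 251119.42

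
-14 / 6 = -7/3 = -2.33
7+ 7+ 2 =16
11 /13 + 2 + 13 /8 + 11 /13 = 5.32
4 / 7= 0.57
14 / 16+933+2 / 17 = 127023/136 = 933.99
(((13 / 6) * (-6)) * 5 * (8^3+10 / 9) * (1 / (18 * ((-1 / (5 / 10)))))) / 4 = 150085/648 = 231.61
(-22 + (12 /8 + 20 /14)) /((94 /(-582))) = 77697/658 = 118.08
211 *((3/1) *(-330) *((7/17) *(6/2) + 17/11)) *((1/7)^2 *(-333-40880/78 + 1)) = 10148669.39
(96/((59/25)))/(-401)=-2400/23659 = -0.10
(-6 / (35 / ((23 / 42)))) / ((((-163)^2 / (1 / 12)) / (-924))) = 253/929915 = 0.00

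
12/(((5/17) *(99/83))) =5644/165 = 34.21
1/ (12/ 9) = 3/4 = 0.75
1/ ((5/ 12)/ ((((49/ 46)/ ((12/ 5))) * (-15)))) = -735/46 = -15.98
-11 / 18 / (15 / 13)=-143/270 = -0.53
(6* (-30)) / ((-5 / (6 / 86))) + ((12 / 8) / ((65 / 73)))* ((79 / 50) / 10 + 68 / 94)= 524994321/131365000 = 4.00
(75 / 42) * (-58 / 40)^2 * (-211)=-177451/224 = -792.19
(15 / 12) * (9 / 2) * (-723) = -32535/8 = -4066.88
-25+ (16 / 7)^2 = -969/49 = -19.78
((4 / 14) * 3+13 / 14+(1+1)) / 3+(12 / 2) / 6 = 95/42 = 2.26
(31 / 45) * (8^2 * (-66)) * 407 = -1184315.73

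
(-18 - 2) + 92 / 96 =-457/24 = -19.04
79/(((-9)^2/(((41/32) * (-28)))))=-22673/648 = -34.99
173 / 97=1.78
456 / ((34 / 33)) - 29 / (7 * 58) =105319/238 = 442.52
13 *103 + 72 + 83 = 1494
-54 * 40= -2160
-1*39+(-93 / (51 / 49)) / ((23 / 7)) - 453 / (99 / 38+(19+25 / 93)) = -114204736/1314151 = -86.90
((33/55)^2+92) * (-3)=-6927/25 = -277.08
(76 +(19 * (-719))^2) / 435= 186622997/435 = 429018.38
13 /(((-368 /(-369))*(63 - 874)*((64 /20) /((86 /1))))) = -1031355/2387584 = -0.43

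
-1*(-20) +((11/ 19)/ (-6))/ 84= 191509/9576 = 20.00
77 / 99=7/9 = 0.78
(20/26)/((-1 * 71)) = -0.01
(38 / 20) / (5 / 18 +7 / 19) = 3249/1105 = 2.94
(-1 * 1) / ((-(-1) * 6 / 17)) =-17/6 = -2.83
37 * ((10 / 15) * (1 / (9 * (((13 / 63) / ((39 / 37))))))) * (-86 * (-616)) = 741664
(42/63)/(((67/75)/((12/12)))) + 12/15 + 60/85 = 12826/5695 = 2.25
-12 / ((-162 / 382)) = 764/27 = 28.30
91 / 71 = 1.28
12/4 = 3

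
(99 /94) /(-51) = -33/1598 = -0.02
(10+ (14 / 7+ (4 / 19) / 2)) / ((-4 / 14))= -42.37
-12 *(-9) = 108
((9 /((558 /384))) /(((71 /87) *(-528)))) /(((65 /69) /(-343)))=5.23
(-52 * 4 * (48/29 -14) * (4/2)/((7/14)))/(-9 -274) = -36.29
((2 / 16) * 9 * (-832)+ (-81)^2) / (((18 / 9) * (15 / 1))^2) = 25/4 = 6.25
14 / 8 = 7/4 = 1.75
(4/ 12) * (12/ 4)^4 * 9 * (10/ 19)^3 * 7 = 1701000/6859 = 248.00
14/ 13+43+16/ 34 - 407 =-362.45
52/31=1.68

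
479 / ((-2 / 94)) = -22513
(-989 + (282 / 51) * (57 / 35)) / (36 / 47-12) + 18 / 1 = 33060439/314160 = 105.23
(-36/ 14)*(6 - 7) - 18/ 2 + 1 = -38/7 = -5.43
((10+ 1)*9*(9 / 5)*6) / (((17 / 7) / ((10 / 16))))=18711/68 = 275.16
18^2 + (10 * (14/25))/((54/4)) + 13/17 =325.18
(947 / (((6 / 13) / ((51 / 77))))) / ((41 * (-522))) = -209287/3295908 = -0.06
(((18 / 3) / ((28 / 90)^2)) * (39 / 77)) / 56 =236925/422576 = 0.56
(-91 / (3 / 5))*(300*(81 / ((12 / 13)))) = -3992625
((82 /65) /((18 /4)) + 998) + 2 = 585164/585 = 1000.28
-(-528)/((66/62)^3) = 476656/1089 = 437.70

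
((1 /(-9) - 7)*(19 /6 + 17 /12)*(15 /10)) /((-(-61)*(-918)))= 220/251991 = 0.00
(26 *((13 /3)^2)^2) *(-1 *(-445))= 330450770/81 = 4079639.14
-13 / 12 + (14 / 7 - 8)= -85/12 = -7.08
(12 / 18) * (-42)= -28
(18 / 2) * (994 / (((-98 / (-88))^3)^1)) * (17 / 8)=231338448/16807 = 13764.41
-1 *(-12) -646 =-634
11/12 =0.92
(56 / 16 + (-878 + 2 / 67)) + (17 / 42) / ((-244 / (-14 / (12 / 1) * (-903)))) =-171892895/196176 = -876.22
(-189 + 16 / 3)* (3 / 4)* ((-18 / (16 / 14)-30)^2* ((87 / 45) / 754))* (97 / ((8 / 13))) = -116529.07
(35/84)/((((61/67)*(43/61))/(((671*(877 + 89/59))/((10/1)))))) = 291276403/7611 = 38270.45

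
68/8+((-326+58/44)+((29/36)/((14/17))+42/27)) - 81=-2187929/5544 = -394.65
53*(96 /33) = 1696/11 = 154.18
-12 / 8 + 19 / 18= -4/9 = -0.44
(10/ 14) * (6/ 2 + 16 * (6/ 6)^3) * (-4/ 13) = -380/91 = -4.18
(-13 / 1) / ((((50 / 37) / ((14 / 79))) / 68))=-228956/1975 = -115.93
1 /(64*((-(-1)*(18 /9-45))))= -1/2752 = 0.00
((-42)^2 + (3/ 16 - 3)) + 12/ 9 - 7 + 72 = 87721/48 = 1827.52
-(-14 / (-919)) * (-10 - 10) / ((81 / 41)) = 11480/74439 = 0.15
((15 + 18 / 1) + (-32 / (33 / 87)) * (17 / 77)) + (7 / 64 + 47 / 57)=47300129/3089856 = 15.31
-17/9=-1.89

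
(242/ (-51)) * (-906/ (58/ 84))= 3069528/493 = 6226.22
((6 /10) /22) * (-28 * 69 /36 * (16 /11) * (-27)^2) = -938952/605 = -1551.99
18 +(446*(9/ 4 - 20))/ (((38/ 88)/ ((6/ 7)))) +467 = -2025451/133 = -15228.95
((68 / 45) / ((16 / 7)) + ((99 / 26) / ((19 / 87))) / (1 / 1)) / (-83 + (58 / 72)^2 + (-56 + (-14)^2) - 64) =-28964268/10165285 = -2.85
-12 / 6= -2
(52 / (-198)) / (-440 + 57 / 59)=1534/2564397 = 0.00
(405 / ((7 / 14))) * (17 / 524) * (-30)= -103275/131 = -788.36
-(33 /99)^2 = -1/9 = -0.11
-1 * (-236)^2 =-55696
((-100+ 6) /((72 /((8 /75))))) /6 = -47/2025 = -0.02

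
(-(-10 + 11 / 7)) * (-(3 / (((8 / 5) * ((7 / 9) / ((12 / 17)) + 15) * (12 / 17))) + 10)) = -8343485/97384 = -85.68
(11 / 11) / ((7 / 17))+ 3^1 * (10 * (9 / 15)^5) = 20831/4375 = 4.76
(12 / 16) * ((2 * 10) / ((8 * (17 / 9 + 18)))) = 135/1432 = 0.09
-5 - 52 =-57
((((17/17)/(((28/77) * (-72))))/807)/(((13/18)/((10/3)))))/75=-11/3776760 = 0.00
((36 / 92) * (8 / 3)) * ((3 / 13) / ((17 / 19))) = 1368/5083 = 0.27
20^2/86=200/43 = 4.65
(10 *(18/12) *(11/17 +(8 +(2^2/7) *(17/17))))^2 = 270767025/14161 = 19120.61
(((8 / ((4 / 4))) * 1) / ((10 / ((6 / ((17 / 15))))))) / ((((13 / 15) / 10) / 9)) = 97200/221 = 439.82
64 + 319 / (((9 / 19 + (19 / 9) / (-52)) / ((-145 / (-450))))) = 5802314/19255 = 301.34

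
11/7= 1.57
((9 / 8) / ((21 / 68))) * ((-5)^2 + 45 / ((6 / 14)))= 3315/7 = 473.57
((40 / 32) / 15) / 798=1/9576 = 0.00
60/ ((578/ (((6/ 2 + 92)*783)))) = 2231550/289 = 7721.63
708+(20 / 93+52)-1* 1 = 70607/93 = 759.22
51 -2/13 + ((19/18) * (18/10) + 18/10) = 7091/130 = 54.55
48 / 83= 0.58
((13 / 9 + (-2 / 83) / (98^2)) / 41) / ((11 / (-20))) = -51813490/808889697 = -0.06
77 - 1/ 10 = 769/10 = 76.90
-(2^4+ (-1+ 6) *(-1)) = -11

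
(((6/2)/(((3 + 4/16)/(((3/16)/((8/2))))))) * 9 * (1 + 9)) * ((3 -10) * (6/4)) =-40.89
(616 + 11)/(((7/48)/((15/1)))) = 451440/7 = 64491.43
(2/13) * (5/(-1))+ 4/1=42/13 = 3.23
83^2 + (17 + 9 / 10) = 6906.90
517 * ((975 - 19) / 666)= 247126/333 = 742.12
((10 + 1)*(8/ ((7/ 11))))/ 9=968/63 = 15.37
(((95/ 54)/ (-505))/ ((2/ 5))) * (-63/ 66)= 665/79992 = 0.01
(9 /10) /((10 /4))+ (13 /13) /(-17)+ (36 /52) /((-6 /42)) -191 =-1080386/5525 = -195.54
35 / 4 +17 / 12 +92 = 613/6 = 102.17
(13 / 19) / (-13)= -1/19 = -0.05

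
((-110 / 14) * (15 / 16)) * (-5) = 4125/112 = 36.83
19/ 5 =3.80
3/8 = 0.38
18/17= 1.06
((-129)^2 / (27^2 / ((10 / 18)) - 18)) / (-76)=-9245/54644 = -0.17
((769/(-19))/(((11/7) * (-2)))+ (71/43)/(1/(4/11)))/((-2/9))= -2180349/35948 = -60.65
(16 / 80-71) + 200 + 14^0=651/5 = 130.20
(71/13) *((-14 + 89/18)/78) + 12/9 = 12763/18252 = 0.70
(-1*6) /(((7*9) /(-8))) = 16/21 = 0.76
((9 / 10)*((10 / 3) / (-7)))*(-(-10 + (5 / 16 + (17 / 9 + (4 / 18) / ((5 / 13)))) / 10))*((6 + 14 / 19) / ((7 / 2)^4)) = -1493312/7983325 = -0.19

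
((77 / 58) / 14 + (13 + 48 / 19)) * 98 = 1687021/1102 = 1530.87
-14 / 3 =-4.67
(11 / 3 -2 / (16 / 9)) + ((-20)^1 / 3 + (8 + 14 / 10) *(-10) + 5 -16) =-873/8 = -109.12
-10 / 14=-5/7 = -0.71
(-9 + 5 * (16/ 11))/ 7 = -19/77 = -0.25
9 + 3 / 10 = 93/10 = 9.30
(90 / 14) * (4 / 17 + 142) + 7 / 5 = 544883/595 = 915.77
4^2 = 16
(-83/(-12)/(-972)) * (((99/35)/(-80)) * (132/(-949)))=-10043/286977600 = 0.00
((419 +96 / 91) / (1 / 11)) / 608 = 420475/55328 = 7.60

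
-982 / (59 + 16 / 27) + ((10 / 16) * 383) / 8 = 1384339/102976 = 13.44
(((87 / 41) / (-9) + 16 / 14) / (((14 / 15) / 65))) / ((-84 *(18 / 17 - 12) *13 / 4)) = 331925/15694308 = 0.02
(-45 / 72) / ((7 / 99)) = -495/56 = -8.84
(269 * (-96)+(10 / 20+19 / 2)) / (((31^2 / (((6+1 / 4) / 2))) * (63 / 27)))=-968025/26908 = -35.98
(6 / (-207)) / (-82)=1/2829 = 0.00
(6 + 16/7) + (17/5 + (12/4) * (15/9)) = 584/35 = 16.69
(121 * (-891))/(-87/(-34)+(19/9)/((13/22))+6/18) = -428872158/25717 = -16676.60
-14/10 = -7/5 = -1.40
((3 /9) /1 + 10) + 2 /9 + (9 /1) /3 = 13.56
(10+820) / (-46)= -415/23 = -18.04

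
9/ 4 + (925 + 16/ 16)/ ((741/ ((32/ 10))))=92609/14820 = 6.25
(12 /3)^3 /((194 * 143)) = 32/13871 = 0.00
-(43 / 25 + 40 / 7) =-1301/175 = -7.43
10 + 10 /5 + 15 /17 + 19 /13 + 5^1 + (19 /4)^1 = 21299/884 = 24.09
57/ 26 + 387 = 10119/26 = 389.19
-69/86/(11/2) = -69/473 = -0.15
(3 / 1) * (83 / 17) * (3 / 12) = 249/68 = 3.66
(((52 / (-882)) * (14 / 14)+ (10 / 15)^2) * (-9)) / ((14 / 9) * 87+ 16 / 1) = -255/11123 = -0.02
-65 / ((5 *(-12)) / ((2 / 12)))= 13/72 = 0.18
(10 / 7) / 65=0.02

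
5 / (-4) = -5/4 = -1.25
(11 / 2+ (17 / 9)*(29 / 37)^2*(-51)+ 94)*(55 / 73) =18215725/599622 = 30.38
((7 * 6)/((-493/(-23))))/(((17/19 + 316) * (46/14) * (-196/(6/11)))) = -19/3627987 = 0.00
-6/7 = -0.86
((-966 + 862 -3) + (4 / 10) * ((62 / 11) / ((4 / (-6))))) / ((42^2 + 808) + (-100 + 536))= -6071/165440 = -0.04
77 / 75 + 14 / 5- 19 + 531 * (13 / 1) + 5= 516962/75 = 6892.83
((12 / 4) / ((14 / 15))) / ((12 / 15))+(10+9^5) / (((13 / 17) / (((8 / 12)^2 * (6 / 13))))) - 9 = 34588607/2184 = 15837.27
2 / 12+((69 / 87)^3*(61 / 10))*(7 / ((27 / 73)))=190177531/3292515 = 57.76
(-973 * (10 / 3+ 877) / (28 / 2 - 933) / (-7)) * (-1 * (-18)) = -2202594/919 = -2396.73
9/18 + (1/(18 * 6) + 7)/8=1189/864 = 1.38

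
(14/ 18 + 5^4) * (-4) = -22528/9 = -2503.11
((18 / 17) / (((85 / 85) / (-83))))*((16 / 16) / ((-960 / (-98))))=-12201/1360 = -8.97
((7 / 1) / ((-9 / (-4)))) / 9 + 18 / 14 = 925/567 = 1.63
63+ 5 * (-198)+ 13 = -914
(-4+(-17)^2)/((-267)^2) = 95/23763 = 0.00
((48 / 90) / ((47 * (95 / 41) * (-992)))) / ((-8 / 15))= 41/4429280 = 0.00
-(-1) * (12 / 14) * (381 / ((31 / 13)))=29718/217 = 136.95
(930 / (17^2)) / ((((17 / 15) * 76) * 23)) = 6975/4293962 = 0.00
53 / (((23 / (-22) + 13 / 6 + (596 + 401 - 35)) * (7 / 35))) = 8745/31783 = 0.28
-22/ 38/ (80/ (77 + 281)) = -1969/760 = -2.59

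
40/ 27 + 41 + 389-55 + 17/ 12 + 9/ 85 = 3470077/9180 = 378.00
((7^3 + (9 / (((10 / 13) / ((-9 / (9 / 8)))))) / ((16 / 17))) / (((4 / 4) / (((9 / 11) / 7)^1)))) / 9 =4871/1540 = 3.16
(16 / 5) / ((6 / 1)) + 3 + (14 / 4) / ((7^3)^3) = 611068921/172944030 = 3.53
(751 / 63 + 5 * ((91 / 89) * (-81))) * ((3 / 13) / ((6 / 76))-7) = 119516378/72891 = 1639.66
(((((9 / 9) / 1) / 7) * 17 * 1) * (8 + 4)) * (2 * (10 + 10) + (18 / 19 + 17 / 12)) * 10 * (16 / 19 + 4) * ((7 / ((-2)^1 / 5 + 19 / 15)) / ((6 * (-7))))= -11496.36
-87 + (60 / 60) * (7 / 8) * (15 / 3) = -661/8 = -82.62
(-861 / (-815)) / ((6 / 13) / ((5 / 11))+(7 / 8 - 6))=-89544/348331 = -0.26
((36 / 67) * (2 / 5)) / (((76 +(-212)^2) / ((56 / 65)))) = 1008/245077625 = 0.00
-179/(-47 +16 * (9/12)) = 179/35 = 5.11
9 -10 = -1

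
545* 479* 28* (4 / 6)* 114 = 555525040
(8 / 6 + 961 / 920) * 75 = 32815/184 = 178.34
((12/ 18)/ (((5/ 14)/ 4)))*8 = 896/15 = 59.73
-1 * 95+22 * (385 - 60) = 7055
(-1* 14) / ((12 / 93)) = -217/2 = -108.50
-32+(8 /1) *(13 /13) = -24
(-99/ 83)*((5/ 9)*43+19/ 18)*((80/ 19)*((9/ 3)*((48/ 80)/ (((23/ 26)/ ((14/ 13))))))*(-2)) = 19914048/36271 = 549.03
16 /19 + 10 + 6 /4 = 469/38 = 12.34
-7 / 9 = -0.78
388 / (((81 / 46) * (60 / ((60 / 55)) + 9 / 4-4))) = 71392/17253 = 4.14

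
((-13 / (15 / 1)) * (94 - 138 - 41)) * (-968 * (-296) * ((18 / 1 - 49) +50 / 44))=-630348576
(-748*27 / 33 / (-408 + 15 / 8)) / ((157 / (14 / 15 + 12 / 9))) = 18496/850155 = 0.02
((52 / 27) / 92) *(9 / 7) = 13/483 = 0.03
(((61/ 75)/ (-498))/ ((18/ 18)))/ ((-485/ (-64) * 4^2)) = -122/9057375 = 0.00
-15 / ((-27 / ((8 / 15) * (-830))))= -6640/27 = -245.93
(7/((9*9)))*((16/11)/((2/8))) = 448/891 = 0.50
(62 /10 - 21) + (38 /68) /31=-77901/5270 = -14.78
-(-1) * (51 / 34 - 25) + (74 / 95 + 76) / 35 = -20241/950 = -21.31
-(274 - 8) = -266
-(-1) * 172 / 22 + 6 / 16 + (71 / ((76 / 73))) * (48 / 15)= 1892911/8360 = 226.42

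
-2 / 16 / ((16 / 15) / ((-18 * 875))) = 118125/64 = 1845.70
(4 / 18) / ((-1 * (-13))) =2/117 = 0.02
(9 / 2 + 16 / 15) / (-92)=-167/2760 = -0.06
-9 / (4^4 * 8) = -9/2048 = 0.00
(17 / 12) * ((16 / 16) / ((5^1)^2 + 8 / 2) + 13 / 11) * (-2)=-3298/957 = -3.45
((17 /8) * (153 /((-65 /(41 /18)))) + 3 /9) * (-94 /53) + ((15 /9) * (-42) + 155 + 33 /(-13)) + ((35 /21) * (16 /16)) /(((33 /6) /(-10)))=90081239/909480 = 99.05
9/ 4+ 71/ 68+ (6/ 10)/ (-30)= 2783/850 = 3.27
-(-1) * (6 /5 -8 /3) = -22/15 = -1.47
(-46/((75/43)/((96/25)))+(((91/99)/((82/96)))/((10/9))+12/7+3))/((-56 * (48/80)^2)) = 188612597/39778200 = 4.74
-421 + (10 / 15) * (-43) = -1349/3 = -449.67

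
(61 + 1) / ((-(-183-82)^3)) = 62/18609625 = 0.00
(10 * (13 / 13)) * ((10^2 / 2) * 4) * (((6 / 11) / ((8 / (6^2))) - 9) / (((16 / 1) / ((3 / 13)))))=-188.81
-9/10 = -0.90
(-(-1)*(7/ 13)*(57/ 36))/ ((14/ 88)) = 209/39 = 5.36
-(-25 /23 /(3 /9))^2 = -5625/529 = -10.63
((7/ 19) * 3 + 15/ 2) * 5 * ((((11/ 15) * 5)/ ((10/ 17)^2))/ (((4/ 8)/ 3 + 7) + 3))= 1039533/23180 = 44.85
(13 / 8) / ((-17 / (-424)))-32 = 145/17 = 8.53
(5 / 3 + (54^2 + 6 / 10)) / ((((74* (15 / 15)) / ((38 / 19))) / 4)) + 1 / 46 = 8054971/25530 = 315.51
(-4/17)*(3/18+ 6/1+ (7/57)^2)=-80338/55233 = -1.45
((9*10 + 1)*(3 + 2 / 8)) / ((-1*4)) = -1183/16 = -73.94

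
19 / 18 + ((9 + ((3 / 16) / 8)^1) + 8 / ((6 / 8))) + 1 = 25051/1152 = 21.75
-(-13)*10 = 130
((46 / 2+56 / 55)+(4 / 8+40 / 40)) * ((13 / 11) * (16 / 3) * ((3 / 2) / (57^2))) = 145964/1965645 = 0.07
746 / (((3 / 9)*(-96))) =-373/16 = -23.31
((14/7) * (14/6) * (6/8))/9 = 7/18 = 0.39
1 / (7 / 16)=16/7 = 2.29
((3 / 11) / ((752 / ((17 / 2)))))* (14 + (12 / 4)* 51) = 8517/16544 = 0.51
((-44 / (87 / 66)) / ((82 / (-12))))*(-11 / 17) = -63888/20213 = -3.16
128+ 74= 202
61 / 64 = 0.95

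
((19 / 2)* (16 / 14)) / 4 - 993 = -6932/7 = -990.29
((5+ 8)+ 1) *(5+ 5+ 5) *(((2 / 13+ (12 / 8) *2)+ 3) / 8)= 2100/13 = 161.54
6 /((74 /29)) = 87/37 = 2.35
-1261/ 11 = -114.64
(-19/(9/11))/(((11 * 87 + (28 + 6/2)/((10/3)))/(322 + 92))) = -96140/9663 = -9.95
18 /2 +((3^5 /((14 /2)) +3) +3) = 348/7 = 49.71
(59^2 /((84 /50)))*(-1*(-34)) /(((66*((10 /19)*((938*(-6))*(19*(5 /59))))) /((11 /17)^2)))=-2259169/24110352 = -0.09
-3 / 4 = -0.75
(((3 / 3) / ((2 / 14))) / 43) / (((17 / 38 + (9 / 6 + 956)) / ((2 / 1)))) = 266/782643 = 0.00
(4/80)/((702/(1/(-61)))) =-1/856440 = 0.00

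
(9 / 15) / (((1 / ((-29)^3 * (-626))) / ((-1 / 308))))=-22901271/770 = -29741.91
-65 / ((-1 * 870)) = 13/174 = 0.07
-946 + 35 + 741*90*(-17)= -1134641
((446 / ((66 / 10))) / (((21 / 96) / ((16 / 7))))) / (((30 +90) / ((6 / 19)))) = 57088/30723 = 1.86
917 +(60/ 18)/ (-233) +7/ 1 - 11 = 638177/699 = 912.99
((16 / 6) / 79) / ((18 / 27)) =4/79 = 0.05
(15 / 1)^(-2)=1/225 = 0.00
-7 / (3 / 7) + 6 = -31/3 = -10.33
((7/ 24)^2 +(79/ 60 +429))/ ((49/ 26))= 16114241/70560 = 228.38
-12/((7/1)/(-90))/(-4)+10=-28.57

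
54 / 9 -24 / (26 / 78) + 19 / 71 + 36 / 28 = -32030/497 = -64.45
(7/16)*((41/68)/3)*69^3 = 31427361/1088 = 28885.44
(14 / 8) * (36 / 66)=21/22 = 0.95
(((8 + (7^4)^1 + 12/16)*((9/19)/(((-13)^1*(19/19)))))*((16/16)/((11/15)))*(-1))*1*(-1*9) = -11711385/10868 = -1077.60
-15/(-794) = 15/794 = 0.02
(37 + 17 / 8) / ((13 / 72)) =2817/13 = 216.69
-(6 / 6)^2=-1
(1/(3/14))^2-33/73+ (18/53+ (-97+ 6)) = -2414302/34821 = -69.33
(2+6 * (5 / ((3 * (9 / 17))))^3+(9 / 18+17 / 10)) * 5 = 957.02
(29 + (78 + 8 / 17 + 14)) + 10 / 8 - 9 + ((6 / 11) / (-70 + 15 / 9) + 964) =165256451/153340 = 1077.71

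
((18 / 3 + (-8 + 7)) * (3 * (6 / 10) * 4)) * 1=36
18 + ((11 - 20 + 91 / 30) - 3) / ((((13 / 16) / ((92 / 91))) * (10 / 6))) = 334366/29575 = 11.31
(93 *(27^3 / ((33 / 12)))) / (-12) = -55470.27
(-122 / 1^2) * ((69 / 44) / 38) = -4209/836 = -5.03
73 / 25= 2.92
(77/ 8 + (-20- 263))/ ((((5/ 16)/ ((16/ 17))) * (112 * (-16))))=2187/4760 = 0.46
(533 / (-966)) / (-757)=533/731262 = 0.00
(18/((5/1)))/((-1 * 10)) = -9/25 = -0.36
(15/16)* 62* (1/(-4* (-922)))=465/29504 = 0.02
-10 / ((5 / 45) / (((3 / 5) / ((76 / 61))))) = -1647/38 = -43.34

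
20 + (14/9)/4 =367/18 = 20.39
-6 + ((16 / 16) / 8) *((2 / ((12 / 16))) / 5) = -89/15 = -5.93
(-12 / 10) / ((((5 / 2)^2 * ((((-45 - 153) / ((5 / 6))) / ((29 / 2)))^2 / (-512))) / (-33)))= -53824/4455 = -12.08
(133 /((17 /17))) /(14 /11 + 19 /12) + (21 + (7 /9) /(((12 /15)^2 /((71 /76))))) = 283460737/4125888 = 68.70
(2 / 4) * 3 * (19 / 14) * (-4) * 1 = -57/7 = -8.14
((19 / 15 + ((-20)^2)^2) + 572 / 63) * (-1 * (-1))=50403259/315 = 160010.35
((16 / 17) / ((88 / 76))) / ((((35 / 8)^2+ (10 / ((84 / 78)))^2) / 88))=3813376/5617225 = 0.68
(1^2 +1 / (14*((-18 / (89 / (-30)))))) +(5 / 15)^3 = 881/840 = 1.05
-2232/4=-558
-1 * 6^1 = -6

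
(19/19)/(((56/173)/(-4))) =-173/14 = -12.36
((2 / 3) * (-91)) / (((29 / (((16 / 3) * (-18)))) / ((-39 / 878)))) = -113568/12731 = -8.92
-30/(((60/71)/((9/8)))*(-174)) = 213/928 = 0.23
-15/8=-1.88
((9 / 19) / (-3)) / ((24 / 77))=-77/152 = -0.51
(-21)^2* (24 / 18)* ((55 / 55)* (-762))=-448056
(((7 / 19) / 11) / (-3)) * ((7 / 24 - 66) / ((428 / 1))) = 581/338976 = 0.00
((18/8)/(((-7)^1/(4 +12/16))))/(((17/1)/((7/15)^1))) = -57/1360 = -0.04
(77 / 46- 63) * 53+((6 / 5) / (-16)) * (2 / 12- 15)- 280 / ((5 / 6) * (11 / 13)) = -73800323/20240 = -3646.26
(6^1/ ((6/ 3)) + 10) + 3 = 16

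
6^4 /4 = 324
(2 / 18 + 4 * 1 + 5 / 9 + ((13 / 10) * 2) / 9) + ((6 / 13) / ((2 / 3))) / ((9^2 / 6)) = 2929/585 = 5.01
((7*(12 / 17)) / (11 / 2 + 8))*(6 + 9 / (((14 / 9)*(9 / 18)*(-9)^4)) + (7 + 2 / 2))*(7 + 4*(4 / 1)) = 85928/729 = 117.87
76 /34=38/17 = 2.24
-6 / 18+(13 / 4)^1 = 2.92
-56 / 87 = -0.64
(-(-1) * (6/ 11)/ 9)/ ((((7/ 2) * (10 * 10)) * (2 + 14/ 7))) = 1/23100 = 0.00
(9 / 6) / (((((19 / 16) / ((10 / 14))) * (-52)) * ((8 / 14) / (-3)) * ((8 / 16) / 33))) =1485/247 = 6.01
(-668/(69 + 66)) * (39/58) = -4342/1305 = -3.33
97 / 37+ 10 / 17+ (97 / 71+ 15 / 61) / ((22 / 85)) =9.44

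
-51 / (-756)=17/252 = 0.07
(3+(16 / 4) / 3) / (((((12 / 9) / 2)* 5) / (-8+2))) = -39/5 = -7.80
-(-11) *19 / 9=209/9 = 23.22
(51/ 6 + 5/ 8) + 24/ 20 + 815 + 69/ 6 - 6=33233/40 = 830.82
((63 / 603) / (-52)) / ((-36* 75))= 7/9406800 = 0.00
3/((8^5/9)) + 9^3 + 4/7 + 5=168493245/229376 = 734.57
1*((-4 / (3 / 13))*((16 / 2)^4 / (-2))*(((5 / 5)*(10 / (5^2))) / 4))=53248/15 = 3549.87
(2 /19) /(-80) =-1/760 = 0.00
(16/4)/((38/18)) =36/19 = 1.89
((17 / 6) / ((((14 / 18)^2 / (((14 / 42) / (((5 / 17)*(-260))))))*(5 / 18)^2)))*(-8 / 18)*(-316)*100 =-59177952/15925 = -3716.04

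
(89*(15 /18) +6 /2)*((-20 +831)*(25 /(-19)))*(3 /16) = -9387325/608 = -15439.68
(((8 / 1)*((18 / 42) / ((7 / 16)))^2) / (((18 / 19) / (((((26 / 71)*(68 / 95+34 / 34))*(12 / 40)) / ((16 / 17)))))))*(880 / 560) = 76080576/29832425 = 2.55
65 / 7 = 9.29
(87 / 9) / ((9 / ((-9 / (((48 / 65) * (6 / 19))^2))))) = -44231525/248832 = -177.76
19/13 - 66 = -839/13 = -64.54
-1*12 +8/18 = -104/9 = -11.56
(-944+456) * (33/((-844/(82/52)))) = 82533/2743 = 30.09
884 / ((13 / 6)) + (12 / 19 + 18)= 426.63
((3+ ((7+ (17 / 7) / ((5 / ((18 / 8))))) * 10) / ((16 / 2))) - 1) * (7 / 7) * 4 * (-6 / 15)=-1357/70 = -19.39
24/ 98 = 12/49 = 0.24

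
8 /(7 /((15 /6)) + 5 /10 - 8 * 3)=-80/207 = -0.39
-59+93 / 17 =-910/17 = -53.53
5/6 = 0.83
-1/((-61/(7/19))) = 7/1159 = 0.01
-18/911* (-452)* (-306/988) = -622404/225017 = -2.77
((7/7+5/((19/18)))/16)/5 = 109/1520 = 0.07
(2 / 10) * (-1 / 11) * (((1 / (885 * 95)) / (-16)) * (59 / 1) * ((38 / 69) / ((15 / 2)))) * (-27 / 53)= -1/33522500 = 0.00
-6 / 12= -1/2 = -0.50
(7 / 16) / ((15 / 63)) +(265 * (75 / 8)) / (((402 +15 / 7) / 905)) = 419832371/75440 = 5565.12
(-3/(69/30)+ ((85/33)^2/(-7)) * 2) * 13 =-7293520/175329 = -41.60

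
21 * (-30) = -630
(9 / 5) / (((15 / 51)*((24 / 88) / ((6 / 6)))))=561/25 = 22.44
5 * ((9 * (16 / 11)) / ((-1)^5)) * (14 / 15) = -61.09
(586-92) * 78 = 38532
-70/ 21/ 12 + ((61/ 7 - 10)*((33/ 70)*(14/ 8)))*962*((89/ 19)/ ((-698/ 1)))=109786757/16710120 = 6.57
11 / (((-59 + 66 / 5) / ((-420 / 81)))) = 1.25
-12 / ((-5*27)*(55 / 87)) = 116/825 = 0.14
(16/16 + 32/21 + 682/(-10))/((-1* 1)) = 6896/105 = 65.68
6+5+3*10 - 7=34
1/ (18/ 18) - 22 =-21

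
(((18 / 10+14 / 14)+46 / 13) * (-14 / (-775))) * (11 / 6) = 31724/151125 = 0.21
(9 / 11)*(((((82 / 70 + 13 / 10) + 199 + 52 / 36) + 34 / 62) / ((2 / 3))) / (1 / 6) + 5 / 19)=679592997/453530 = 1498.45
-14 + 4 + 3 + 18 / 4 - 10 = -25/2 = -12.50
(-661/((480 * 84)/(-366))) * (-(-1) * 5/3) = 10.00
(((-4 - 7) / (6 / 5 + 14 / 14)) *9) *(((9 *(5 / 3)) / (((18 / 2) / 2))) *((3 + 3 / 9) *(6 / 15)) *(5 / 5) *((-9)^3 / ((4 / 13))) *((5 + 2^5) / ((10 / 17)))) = 29805165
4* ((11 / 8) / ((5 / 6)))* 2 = 66/5 = 13.20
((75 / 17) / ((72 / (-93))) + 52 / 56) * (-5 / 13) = 22705/12376 = 1.83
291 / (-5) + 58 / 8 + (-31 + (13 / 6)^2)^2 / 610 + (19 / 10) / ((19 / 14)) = -38275439/790560 = -48.42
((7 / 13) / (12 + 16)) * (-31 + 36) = 5/52 = 0.10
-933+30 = -903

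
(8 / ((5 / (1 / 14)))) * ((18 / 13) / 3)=24/455 = 0.05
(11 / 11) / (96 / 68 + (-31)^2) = 17/16361 = 0.00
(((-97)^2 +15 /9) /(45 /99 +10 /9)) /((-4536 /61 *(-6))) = 2367959/175770 = 13.47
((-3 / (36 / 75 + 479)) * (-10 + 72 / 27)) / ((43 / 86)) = 1100/11987 = 0.09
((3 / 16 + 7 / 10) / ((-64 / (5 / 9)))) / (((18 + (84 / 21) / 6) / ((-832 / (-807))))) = -923/2169216 = 0.00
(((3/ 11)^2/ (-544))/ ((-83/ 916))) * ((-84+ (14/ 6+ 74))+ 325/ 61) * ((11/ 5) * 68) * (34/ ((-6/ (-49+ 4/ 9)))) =-364065574/2506185 = -145.27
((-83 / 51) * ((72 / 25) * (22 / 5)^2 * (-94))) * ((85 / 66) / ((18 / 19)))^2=95761748/6075 = 15763.25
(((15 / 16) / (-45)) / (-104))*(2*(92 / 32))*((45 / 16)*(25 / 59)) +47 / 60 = 73957727/94248960 = 0.78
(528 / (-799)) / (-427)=528/341173 = 0.00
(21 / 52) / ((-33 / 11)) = -7/52 = -0.13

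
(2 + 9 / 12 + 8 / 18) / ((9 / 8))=2.84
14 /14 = 1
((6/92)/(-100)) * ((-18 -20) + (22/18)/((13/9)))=63/2600 = 0.02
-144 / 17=-8.47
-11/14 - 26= -375/14 = -26.79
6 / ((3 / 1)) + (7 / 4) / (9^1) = 79/36 = 2.19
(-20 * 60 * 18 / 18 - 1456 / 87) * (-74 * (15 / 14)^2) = 146875200/1421 = 103360.45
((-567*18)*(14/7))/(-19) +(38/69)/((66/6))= 15493430/14421 = 1074.37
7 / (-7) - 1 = -2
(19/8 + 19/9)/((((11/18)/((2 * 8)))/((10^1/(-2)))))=-6460/11 = -587.27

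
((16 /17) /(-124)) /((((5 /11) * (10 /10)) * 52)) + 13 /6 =445249/205530 = 2.17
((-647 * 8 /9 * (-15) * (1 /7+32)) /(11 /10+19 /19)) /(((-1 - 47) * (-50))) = 16175/294 = 55.02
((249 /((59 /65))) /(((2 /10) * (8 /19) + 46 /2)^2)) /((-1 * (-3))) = 48689875/283745691 = 0.17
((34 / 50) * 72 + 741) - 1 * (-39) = 20724/25 = 828.96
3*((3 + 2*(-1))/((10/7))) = 21/10 = 2.10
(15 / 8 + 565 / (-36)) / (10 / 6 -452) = 0.03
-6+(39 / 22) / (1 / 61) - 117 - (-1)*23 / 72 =-11519/792 = -14.54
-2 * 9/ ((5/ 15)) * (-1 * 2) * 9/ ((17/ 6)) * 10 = 58320/17 = 3430.59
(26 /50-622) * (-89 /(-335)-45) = 232837482/8375 = 27801.49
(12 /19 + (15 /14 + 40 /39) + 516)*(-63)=-16143873/494 = -32679.90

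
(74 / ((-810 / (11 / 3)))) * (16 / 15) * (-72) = 52096/2025 = 25.73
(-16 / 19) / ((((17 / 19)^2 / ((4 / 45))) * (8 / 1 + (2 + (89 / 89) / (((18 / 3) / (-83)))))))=2432/99705 = 0.02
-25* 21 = -525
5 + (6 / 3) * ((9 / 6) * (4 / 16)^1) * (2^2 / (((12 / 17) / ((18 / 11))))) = 11.95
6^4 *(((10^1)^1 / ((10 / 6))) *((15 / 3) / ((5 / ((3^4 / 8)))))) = 78732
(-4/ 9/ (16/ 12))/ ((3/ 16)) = -1.78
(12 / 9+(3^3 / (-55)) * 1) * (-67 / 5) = -9313/825 = -11.29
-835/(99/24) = -6680/33 = -202.42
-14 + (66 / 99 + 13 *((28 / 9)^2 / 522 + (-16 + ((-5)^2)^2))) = 167096513/21141 = 7903.91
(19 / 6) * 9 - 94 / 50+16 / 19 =26089/950 = 27.46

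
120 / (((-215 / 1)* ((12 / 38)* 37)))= -76/1591 = -0.05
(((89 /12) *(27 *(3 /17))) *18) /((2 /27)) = 583929/68 = 8587.19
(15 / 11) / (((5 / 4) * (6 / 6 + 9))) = 6/55 = 0.11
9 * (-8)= -72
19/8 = 2.38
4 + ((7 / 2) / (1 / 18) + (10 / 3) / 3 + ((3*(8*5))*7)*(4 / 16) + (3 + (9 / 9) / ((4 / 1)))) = 10129/36 = 281.36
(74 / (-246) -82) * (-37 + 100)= -212583/41 = -5184.95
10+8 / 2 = 14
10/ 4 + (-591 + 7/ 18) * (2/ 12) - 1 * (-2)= -10145/108 = -93.94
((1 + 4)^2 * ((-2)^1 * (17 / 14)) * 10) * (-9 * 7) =38250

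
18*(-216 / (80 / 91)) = -22113/5 = -4422.60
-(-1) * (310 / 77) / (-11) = -310/847 = -0.37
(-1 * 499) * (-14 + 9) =2495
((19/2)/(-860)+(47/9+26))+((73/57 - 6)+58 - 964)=-258680929/294120 = -879.51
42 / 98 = 3/7 = 0.43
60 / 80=3/4 = 0.75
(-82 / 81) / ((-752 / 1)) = 41/30456 = 0.00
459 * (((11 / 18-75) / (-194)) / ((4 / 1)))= 68289/1552 = 44.00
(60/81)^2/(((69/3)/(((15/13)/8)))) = 250/72657 = 0.00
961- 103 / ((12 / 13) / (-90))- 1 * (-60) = 11063.50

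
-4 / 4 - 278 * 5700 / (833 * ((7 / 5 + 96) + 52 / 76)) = -26383149/1293649 = -20.39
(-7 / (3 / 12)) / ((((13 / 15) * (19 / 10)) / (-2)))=8400/247 = 34.01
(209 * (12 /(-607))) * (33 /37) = -3.69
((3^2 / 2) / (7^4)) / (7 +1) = 9/38416 = 0.00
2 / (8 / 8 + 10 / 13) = 26/23 = 1.13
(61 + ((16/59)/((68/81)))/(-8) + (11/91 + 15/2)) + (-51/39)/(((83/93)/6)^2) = 458350248/48367669 = 9.48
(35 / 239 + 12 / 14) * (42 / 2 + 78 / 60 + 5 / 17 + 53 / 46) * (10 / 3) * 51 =968272/239 = 4051.35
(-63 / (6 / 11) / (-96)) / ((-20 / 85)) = -1309/256 = -5.11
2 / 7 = 0.29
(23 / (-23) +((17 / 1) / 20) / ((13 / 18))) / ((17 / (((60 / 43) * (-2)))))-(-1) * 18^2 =3078696/9503 = 323.97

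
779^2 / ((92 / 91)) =55222531/92 = 600244.90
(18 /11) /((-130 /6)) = -54/715 = -0.08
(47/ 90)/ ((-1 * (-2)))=0.26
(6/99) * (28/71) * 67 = 3752/2343 = 1.60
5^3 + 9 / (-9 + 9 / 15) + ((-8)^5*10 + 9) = -327547.07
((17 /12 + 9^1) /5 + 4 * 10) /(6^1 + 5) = 505/132 = 3.83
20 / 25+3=19/5 = 3.80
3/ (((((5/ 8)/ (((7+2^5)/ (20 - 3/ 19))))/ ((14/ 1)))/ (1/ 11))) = 19152/1595 = 12.01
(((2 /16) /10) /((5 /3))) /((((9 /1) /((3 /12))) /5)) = 1/960 = 0.00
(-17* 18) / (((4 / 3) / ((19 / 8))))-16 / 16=-546.06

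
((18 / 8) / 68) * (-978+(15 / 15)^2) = -8793/272 = -32.33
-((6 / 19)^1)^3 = -216/6859 = -0.03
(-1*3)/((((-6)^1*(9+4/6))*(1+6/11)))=33/986 = 0.03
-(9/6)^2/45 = -1/20 = -0.05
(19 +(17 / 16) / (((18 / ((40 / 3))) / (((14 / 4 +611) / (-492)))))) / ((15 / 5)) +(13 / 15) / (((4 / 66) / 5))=24710047/318816 = 77.51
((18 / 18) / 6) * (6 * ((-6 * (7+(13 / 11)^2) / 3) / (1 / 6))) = -12192/121 = -100.76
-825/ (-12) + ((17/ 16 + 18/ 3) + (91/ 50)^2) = 791249/10000 = 79.12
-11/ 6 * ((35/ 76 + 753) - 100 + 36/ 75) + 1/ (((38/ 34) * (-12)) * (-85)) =-13667347/11400 = -1198.89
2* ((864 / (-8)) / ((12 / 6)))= -108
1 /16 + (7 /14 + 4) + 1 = 89/16 = 5.56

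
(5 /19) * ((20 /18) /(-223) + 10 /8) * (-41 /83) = -2048975/12660156 = -0.16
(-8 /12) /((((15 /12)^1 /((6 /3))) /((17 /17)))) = -16/15 = -1.07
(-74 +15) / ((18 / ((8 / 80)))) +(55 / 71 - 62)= -786649/12780 = -61.55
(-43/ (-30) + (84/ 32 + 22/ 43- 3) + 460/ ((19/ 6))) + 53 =19591639/98040 = 199.83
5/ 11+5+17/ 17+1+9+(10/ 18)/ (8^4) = 6672439/405504 = 16.45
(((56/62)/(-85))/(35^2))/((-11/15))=12/1014475 = 0.00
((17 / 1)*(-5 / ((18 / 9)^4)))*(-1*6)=255/8 = 31.88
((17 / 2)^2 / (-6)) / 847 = -289/20328 = -0.01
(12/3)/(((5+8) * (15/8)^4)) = 16384/658125 = 0.02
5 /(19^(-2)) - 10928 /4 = -927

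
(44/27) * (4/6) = 88/81 = 1.09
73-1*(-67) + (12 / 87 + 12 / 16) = 16343/116 = 140.89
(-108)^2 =11664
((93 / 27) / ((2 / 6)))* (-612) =-6324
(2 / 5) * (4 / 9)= 8/45 = 0.18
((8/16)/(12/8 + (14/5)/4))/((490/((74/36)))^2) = 1369/342286560 = 0.00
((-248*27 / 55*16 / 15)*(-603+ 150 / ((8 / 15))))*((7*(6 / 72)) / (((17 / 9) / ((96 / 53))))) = 526466304/22525 = 23372.53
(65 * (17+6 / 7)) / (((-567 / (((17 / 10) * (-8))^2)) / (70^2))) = -150280000/81 = -1855308.64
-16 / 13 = -1.23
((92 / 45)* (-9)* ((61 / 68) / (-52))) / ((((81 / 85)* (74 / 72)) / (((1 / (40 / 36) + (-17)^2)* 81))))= 2815821/370 = 7610.33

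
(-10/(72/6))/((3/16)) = -40/9 = -4.44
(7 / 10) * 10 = 7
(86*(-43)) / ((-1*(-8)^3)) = -1849/256 = -7.22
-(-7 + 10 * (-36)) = 367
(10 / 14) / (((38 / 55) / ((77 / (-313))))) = -3025/11894 = -0.25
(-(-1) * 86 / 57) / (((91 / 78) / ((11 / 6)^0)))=172/133 = 1.29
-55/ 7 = -7.86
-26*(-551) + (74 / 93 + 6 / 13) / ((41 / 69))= 236743458/16523 = 14328.12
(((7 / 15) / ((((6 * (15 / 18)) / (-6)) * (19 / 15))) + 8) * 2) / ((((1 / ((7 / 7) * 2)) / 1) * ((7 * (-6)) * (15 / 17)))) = -24412/29925 = -0.82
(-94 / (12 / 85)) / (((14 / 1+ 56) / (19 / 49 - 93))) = 1812931/2058 = 880.92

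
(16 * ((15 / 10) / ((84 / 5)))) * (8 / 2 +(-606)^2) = 3672400/7 = 524628.57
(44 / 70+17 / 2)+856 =60559/70 = 865.13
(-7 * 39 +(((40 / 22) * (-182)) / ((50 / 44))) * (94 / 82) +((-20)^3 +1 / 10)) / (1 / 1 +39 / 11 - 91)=12938761/129970 = 99.55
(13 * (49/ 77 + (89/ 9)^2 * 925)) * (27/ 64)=523878823/1056 = 496097.37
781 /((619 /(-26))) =-20306/619 = -32.80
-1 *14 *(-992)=13888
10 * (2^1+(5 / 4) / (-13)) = 495/26 = 19.04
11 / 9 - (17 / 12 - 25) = 24.81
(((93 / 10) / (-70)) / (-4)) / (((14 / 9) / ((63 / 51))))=0.03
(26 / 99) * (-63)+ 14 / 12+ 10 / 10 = -949/66 = -14.38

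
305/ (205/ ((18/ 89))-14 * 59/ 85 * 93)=466650/168101 = 2.78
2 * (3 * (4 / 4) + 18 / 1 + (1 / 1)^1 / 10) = 211/5 = 42.20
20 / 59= 0.34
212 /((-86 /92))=-9752/43 = -226.79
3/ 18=1/6 = 0.17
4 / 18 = 2/9 = 0.22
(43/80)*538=11567/40 = 289.18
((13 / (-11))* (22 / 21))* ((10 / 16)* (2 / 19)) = -65/798 = -0.08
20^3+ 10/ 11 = 88010/11 = 8000.91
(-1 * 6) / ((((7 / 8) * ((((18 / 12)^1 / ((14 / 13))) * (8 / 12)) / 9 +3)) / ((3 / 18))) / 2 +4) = -288/583 = -0.49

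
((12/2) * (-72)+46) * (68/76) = -6562/19 = -345.37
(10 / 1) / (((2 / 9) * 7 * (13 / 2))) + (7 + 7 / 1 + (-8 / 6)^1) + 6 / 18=13.99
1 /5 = 0.20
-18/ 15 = -6/5 = -1.20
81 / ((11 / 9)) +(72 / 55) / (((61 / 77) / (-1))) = 216801/3355 = 64.62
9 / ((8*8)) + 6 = 6.14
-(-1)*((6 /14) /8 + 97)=5435/56 = 97.05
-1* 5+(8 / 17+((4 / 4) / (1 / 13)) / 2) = 1.97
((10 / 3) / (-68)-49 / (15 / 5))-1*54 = -2393/34 = -70.38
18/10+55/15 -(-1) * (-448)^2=3010642/15 = 200709.47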